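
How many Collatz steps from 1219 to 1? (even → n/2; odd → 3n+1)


1219 → 3658 → 1829 → 5488 → 2744 → 1372 → 686 → 343 → 1030 → 515 → 1546 → 773 → 2320 → 1160 → 580 → 290 → 145 → 436 → 218 → 109 → 328 → 164 → 82 → 41 → 124 → 62 → 31 → 94 → 47 → 142 → 71 → 214 → 107 → 322 → 161 → 484 → 242 → 121 → 364 → 182 → 91 → 274 → 137 → 412 → 206 → 103 → 310 → 155 → 466 → 233 → 700 → 350 → 175 → 526 → 263 → 790 → 395 → 1186 → 593 → 1780 → 890 → 445 → 1336 → 668 → 334 → 167 → 502 → 251 → 754 → 377 → 1132 → 566 → 283 → 850 → 425 → 1276 → 638 → 319 → 958 → 479 → 1438 → 719 → 2158 → 1079 → 3238 → 1619 → 4858 → 2429 → 7288 → 3644 → 1822 → 911 → 2734 → 1367 → 4102 → 2051 → 6154 → 3077 → 9232 → 4616 → 2308 → 1154 → 577 → 1732 → 866 → 433 → 1300 → 650 → 325 → 976 → 488 → 244 → 122 → 61 → 184 → 92 → 46 → 23 → 70 → 35 → 106 → 53 → 160 → 80 → 40 → 20 → 10 → 5 → 16 → 8 → 4 → 2 → 1
Total steps = 132

132 steps


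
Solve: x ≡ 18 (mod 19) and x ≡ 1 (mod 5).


M = 19*5 = 95
M1 = M/19 = 5, M2 = M/5 = 19
M1^(-1) mod 19 = 4, M2^(-1) mod 5 = 4
x = 18*5*4 + 1*19*4 = 436
436 mod 95 = 56
Check: 56 mod 19 = 18 ✓, 56 mod 5 = 1 ✓

x ≡ 56 (mod 95)


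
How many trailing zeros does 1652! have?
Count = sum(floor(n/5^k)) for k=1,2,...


floor(1652/5) = 330
floor(1652/25) = 66
floor(1652/125) = 13
floor(1652/625) = 2
Total = 411

411 trailing zeros


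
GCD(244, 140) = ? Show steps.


244 = 1 * 140 + 104
140 = 1 * 104 + 36
104 = 2 * 36 + 32
36 = 1 * 32 + 4
32 = 8 * 4 + 0
GCD = 4


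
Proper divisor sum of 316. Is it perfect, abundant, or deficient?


Proper divisors: 1, 2, 4, 79, 158
Sum = 1 + 2 + 4 + 79 + 158 = 244
244 < 316 → deficient

s(316) = 244 (deficient)


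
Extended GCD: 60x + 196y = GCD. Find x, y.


Tabular extended Euclidean (each row: r = 60*s + 196*t):
r=60, s=1, t=0
r=196, s=0, t=1
q=0: r=60, s=1, t=0   [60*(1) + 196*(0) = 60]
q=3: r=16, s=-3, t=1   [60*(-3) + 196*(1) = 16]
q=3: r=12, s=10, t=-3   [60*(10) + 196*(-3) = 12]
q=1: r=4, s=-13, t=4   [60*(-13) + 196*(4) = 4]
q=3: r=0, s=49, t=-15   [60*(49) + 196*(-15) = 0]
GCD = 4; from the row with r=4: x=-13, y=4
Check: 60*(-13) + 196*(4) = -780 + 784 = 4

GCD = 4, x = -13, y = 4


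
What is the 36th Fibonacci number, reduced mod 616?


F(k) mod 616 for k=1..36:
1, 1, 2, 3, 5, 8, 13, 21, 34, 55, 89, 144, 233, 377, 610, 371, 365, 120, 485, 605, 474, 463, 321, 168, 489, 41, 530, 571, 485, 440, 309, 133, 442, 575, 401, 360
F(36) mod 616 = 360


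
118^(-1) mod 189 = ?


Use the extended Euclidean algorithm on (189, 118); each row r = 189*s + 118*t:
r=189, s=1, t=0
r=118, s=0, t=1
q=1: r=71, s=1, t=-1   [189*(1) + 118*(-1) = 71]
q=1: r=47, s=-1, t=2   [189*(-1) + 118*(2) = 47]
q=1: r=24, s=2, t=-3   [189*(2) + 118*(-3) = 24]
q=1: r=23, s=-3, t=5   [189*(-3) + 118*(5) = 23]
q=1: r=1, s=5, t=-8   [189*(5) + 118*(-8) = 1]
q=23: r=0, s=-118, t=189   [189*(-118) + 118*(189) = 0]
GCD = 1 with t = -8, so 118*(-8) ≡ 1 (mod 189)
Inverse = -8 mod 189 = 181
Check: 118 * 181 = 21358 ≡ 1 (mod 189)

118^(-1) ≡ 181 (mod 189)


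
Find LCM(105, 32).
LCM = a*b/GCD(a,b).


GCD(105, 32) = 1
LCM = 105*32/1 = 3360/1 = 3360

LCM = 3360


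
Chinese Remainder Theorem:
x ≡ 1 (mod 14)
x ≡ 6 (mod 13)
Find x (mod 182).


M = 14*13 = 182
M1 = M/14 = 13, M2 = M/13 = 14
M1^(-1) mod 14 = 13, M2^(-1) mod 13 = 1
x = 1*13*13 + 6*14*1 = 253
253 mod 182 = 71
Check: 71 mod 14 = 1 ✓, 71 mod 13 = 6 ✓

x ≡ 71 (mod 182)


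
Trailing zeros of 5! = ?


floor(5/5) = 1
Total = 1

1 trailing zeros


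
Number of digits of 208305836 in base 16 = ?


208305836 in base 16 = C6A7EAC
Number of digits = 7

7 digits (base 16)


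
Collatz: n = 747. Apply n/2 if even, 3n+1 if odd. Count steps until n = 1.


747 → 2242 → 1121 → 3364 → 1682 → 841 → 2524 → 1262 → 631 → 1894 → 947 → 2842 → 1421 → 4264 → 2132 → 1066 → 533 → 1600 → 800 → 400 → 200 → 100 → 50 → 25 → 76 → 38 → 19 → 58 → 29 → 88 → 44 → 22 → 11 → 34 → 17 → 52 → 26 → 13 → 40 → 20 → 10 → 5 → 16 → 8 → 4 → 2 → 1
Total steps = 46

46 steps


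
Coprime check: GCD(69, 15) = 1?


Euclidean algorithm:
69 = 4 * 15 + 9
15 = 1 * 9 + 6
9 = 1 * 6 + 3
6 = 2 * 3 + 0
GCD(69, 15) = 3

No, not coprime (GCD = 3)


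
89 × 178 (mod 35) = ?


89 × 178 = 15842
15842 mod 35 = 22


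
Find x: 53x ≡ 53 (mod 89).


GCD(53, 89) = 1, unique solution
a^(-1) mod 89 = 42
x = 42 * 53 mod 89 = 1

x ≡ 1 (mod 89)


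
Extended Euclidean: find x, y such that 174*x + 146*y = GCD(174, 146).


Tabular extended Euclidean (each row: r = 174*s + 146*t):
r=174, s=1, t=0
r=146, s=0, t=1
q=1: r=28, s=1, t=-1   [174*(1) + 146*(-1) = 28]
q=5: r=6, s=-5, t=6   [174*(-5) + 146*(6) = 6]
q=4: r=4, s=21, t=-25   [174*(21) + 146*(-25) = 4]
q=1: r=2, s=-26, t=31   [174*(-26) + 146*(31) = 2]
q=2: r=0, s=73, t=-87   [174*(73) + 146*(-87) = 0]
GCD = 2; from the row with r=2: x=-26, y=31
Check: 174*(-26) + 146*(31) = -4524 + 4526 = 2

GCD = 2, x = -26, y = 31


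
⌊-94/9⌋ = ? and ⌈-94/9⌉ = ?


-94/9 = -10.4444
floor = -11
ceil = -10

floor = -11, ceil = -10


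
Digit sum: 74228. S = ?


7 + 4 + 2 + 2 + 8 = 23


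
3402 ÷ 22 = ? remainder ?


3402 = 22 * 154 + 14
Check: 3388 + 14 = 3402

q = 154, r = 14


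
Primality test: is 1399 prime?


Check divisors up to sqrt(1399) = 37.4032
No divisors found.
1399 is prime.

Yes, 1399 is prime


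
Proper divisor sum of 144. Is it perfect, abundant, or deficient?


Proper divisors: 1, 2, 3, 4, 6, 8, 9, 12, 16, 18, 24, 36, 48, 72
Sum = 1 + 2 + 3 + 4 + 6 + 8 + 9 + 12 + 16 + 18 + 24 + 36 + 48 + 72 = 259
259 > 144 → abundant

s(144) = 259 (abundant)


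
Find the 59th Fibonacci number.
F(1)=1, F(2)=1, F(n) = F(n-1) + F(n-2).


Sequence: 1, 1, 2, 3, 5, 8, 13, 21, 34, 55, 89, 144, 233, 377, 610, 987, 1597, 2584, 4181, 6765, 10946, 17711, 28657, 46368, 75025, 121393, 196418, 317811, 514229, 832040, 1346269, 2178309, 3524578, 5702887, 9227465, 14930352, 24157817, 39088169, 63245986, 102334155, 165580141, 267914296, 433494437, 701408733, 1134903170, 1836311903, 2971215073, 4807526976, 7778742049, 12586269025, 20365011074, 32951280099, 53316291173, 86267571272, 139583862445, 225851433717, 365435296162, 591286729879, 956722026041
F(59) = 956722026041


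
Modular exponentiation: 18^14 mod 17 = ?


18^1 mod 17 = 1
18^2 mod 17 = 1
18^3 mod 17 = 1
18^4 mod 17 = 1
18^5 mod 17 = 1
18^6 mod 17 = 1
18^7 mod 17 = 1
18^8 mod 17 = 1
18^9 mod 17 = 1
18^10 mod 17 = 1
18^11 mod 17 = 1
18^12 mod 17 = 1
18^13 mod 17 = 1
18^14 mod 17 = 1


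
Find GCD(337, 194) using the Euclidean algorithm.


337 = 1 * 194 + 143
194 = 1 * 143 + 51
143 = 2 * 51 + 41
51 = 1 * 41 + 10
41 = 4 * 10 + 1
10 = 10 * 1 + 0
GCD = 1


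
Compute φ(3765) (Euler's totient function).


3765 = 3 × 5 × 251
Prime factors: 3, 5, 251
φ(3765) = 3765 × (1-1/3) × (1-1/5) × (1-1/251)
= 3765 × 2/3 × 4/5 × 250/251 = 2000

φ(3765) = 2000


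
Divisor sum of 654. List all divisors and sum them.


Divisors of 654: 1, 2, 3, 6, 109, 218, 327, 654
Sum = 1 + 2 + 3 + 6 + 109 + 218 + 327 + 654 = 1320

σ(654) = 1320


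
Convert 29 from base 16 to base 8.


29 (base 16) = 41 (decimal)
41 (decimal) = 51 (base 8)


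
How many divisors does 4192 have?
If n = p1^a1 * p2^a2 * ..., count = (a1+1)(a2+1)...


4192 = 2^5 × 131^1
d(4192) = (5+1) × (1+1) = 12

12 divisors


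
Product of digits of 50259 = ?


5 × 0 × 2 × 5 × 9 = 0


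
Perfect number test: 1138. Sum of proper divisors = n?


Proper divisors of 1138: 1, 2, 569
Sum = 1 + 2 + 569 = 572

No, 1138 is not perfect (572 ≠ 1138)


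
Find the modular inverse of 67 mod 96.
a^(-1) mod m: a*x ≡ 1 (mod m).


Use the extended Euclidean algorithm on (96, 67); each row r = 96*s + 67*t:
r=96, s=1, t=0
r=67, s=0, t=1
q=1: r=29, s=1, t=-1   [96*(1) + 67*(-1) = 29]
q=2: r=9, s=-2, t=3   [96*(-2) + 67*(3) = 9]
q=3: r=2, s=7, t=-10   [96*(7) + 67*(-10) = 2]
q=4: r=1, s=-30, t=43   [96*(-30) + 67*(43) = 1]
q=2: r=0, s=67, t=-96   [96*(67) + 67*(-96) = 0]
GCD = 1 with t = 43, so 67*(43) ≡ 1 (mod 96)
Inverse = 43 mod 96 = 43
Check: 67 * 43 = 2881 ≡ 1 (mod 96)

67^(-1) ≡ 43 (mod 96)


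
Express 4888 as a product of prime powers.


4888 / 2 = 2444
2444 / 2 = 1222
1222 / 2 = 611
611 / 13 = 47
47 / 47 = 1
4888 = 2^3 × 13 × 47


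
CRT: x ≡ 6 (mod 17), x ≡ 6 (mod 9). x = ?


M = 17*9 = 153
M1 = M/17 = 9, M2 = M/9 = 17
M1^(-1) mod 17 = 2, M2^(-1) mod 9 = 8
x = 6*9*2 + 6*17*8 = 924
924 mod 153 = 6
Check: 6 mod 17 = 6 ✓, 6 mod 9 = 6 ✓

x ≡ 6 (mod 153)


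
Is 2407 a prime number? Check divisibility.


2407 / 29 = 83 (exact division)
2407 is NOT prime.

No, 2407 is not prime


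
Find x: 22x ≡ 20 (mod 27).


GCD(22, 27) = 1, unique solution
a^(-1) mod 27 = 16
x = 16 * 20 mod 27 = 23

x ≡ 23 (mod 27)


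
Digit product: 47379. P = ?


4 × 7 × 3 × 7 × 9 = 5292


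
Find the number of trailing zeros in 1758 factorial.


floor(1758/5) = 351
floor(1758/25) = 70
floor(1758/125) = 14
floor(1758/625) = 2
Total = 437

437 trailing zeros


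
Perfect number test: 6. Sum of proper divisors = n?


Proper divisors of 6: 1, 2, 3
Sum = 1 + 2 + 3 = 6

Yes, 6 is perfect (6 = 6)


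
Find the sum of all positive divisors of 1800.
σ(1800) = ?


Divisors of 1800: 1, 2, 3, 4, 5, 6, 8, 9, 10, 12, 15, 18, 20, 24, 25, 30, 36, 40, 45, 50, 60, 72, 75, 90, 100, 120, 150, 180, 200, 225, 300, 360, 450, 600, 900, 1800
Sum = 1 + 2 + 3 + 4 + 5 + 6 + 8 + 9 + 10 + 12 + 15 + 18 + 20 + 24 + 25 + 30 + 36 + 40 + 45 + 50 + 60 + 72 + 75 + 90 + 100 + 120 + 150 + 180 + 200 + 225 + 300 + 360 + 450 + 600 + 900 + 1800 = 6045

σ(1800) = 6045


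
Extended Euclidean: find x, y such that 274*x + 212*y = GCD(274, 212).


Tabular extended Euclidean (each row: r = 274*s + 212*t):
r=274, s=1, t=0
r=212, s=0, t=1
q=1: r=62, s=1, t=-1   [274*(1) + 212*(-1) = 62]
q=3: r=26, s=-3, t=4   [274*(-3) + 212*(4) = 26]
q=2: r=10, s=7, t=-9   [274*(7) + 212*(-9) = 10]
q=2: r=6, s=-17, t=22   [274*(-17) + 212*(22) = 6]
q=1: r=4, s=24, t=-31   [274*(24) + 212*(-31) = 4]
q=1: r=2, s=-41, t=53   [274*(-41) + 212*(53) = 2]
q=2: r=0, s=106, t=-137   [274*(106) + 212*(-137) = 0]
GCD = 2; from the row with r=2: x=-41, y=53
Check: 274*(-41) + 212*(53) = -11234 + 11236 = 2

GCD = 2, x = -41, y = 53


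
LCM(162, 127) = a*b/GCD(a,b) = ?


GCD(162, 127) = 1
LCM = 162*127/1 = 20574/1 = 20574

LCM = 20574


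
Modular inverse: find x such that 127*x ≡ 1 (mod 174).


Use the extended Euclidean algorithm on (174, 127); each row r = 174*s + 127*t:
r=174, s=1, t=0
r=127, s=0, t=1
q=1: r=47, s=1, t=-1   [174*(1) + 127*(-1) = 47]
q=2: r=33, s=-2, t=3   [174*(-2) + 127*(3) = 33]
q=1: r=14, s=3, t=-4   [174*(3) + 127*(-4) = 14]
q=2: r=5, s=-8, t=11   [174*(-8) + 127*(11) = 5]
q=2: r=4, s=19, t=-26   [174*(19) + 127*(-26) = 4]
q=1: r=1, s=-27, t=37   [174*(-27) + 127*(37) = 1]
q=4: r=0, s=127, t=-174   [174*(127) + 127*(-174) = 0]
GCD = 1 with t = 37, so 127*(37) ≡ 1 (mod 174)
Inverse = 37 mod 174 = 37
Check: 127 * 37 = 4699 ≡ 1 (mod 174)

127^(-1) ≡ 37 (mod 174)


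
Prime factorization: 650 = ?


650 / 2 = 325
325 / 5 = 65
65 / 5 = 13
13 / 13 = 1
650 = 2 × 5^2 × 13


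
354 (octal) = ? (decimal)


354 (base 8) = 236 (decimal)
236 (decimal) = 236 (base 10)


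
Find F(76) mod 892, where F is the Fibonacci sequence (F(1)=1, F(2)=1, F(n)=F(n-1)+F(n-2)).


F(k) mod 892 for k=1..76:
1, 1, 2, 3, 5, 8, 13, 21, 34, 55, 89, 144, 233, 377, 610, 95, 705, 800, 613, 521, 242, 763, 113, 876, 97, 81, 178, 259, 437, 696, 241, 45, 286, 331, 617, 56, 673, 729, 510, 347, 857, 312, 277, 589, 866, 563, 537, 208, 745, 61, 806, 867, 781, 756, 645, 509, 262, 771, 141, 20, 161, 181, 342, 523, 865, 496, 469, 73, 542, 615, 265, 880, 253, 241, 494, 735
F(76) mod 892 = 735


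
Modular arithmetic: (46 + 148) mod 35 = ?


46 + 148 = 194
194 mod 35 = 19


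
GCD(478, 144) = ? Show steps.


478 = 3 * 144 + 46
144 = 3 * 46 + 6
46 = 7 * 6 + 4
6 = 1 * 4 + 2
4 = 2 * 2 + 0
GCD = 2


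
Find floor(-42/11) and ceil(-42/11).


-42/11 = -3.8182
floor = -4
ceil = -3

floor = -4, ceil = -3


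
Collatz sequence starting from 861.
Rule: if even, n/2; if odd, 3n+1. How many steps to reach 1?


861 → 2584 → 1292 → 646 → 323 → 970 → 485 → 1456 → 728 → 364 → 182 → 91 → 274 → 137 → 412 → 206 → 103 → 310 → 155 → 466 → 233 → 700 → 350 → 175 → 526 → 263 → 790 → 395 → 1186 → 593 → 1780 → 890 → 445 → 1336 → 668 → 334 → 167 → 502 → 251 → 754 → 377 → 1132 → 566 → 283 → 850 → 425 → 1276 → 638 → 319 → 958 → 479 → 1438 → 719 → 2158 → 1079 → 3238 → 1619 → 4858 → 2429 → 7288 → 3644 → 1822 → 911 → 2734 → 1367 → 4102 → 2051 → 6154 → 3077 → 9232 → 4616 → 2308 → 1154 → 577 → 1732 → 866 → 433 → 1300 → 650 → 325 → 976 → 488 → 244 → 122 → 61 → 184 → 92 → 46 → 23 → 70 → 35 → 106 → 53 → 160 → 80 → 40 → 20 → 10 → 5 → 16 → 8 → 4 → 2 → 1
Total steps = 103

103 steps


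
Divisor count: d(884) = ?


884 = 2^2 × 13^1 × 17^1
d(884) = (2+1) × (1+1) × (1+1) = 12

12 divisors


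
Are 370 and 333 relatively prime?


Euclidean algorithm:
370 = 1 * 333 + 37
333 = 9 * 37 + 0
GCD(370, 333) = 37

No, not coprime (GCD = 37)


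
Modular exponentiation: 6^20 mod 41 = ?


6^1 mod 41 = 6
6^2 mod 41 = 36
6^3 mod 41 = 11
6^4 mod 41 = 25
6^5 mod 41 = 27
6^6 mod 41 = 39
6^7 mod 41 = 29
6^8 mod 41 = 10
6^9 mod 41 = 19
6^10 mod 41 = 32
6^11 mod 41 = 28
6^12 mod 41 = 4
6^13 mod 41 = 24
6^14 mod 41 = 21
6^15 mod 41 = 3
6^16 mod 41 = 18
6^17 mod 41 = 26
6^18 mod 41 = 33
6^19 mod 41 = 34
6^20 mod 41 = 40


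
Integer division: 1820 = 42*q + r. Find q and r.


1820 = 42 * 43 + 14
Check: 1806 + 14 = 1820

q = 43, r = 14


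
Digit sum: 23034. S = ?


2 + 3 + 0 + 3 + 4 = 12


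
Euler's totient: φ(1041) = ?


1041 = 3 × 347
Prime factors: 3, 347
φ(1041) = 1041 × (1-1/3) × (1-1/347)
= 1041 × 2/3 × 346/347 = 692

φ(1041) = 692


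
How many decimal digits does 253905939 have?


253905939 has 9 digits in base 10
floor(log10(253905939)) + 1 = floor(8.4047) + 1 = 9

9 digits (base 10)


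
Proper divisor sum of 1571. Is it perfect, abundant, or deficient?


Proper divisors: 1
Sum = 1 = 1
1 < 1571 → deficient

s(1571) = 1 (deficient)


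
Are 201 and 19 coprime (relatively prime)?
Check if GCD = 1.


Euclidean algorithm:
201 = 10 * 19 + 11
19 = 1 * 11 + 8
11 = 1 * 8 + 3
8 = 2 * 3 + 2
3 = 1 * 2 + 1
2 = 2 * 1 + 0
GCD(201, 19) = 1

Yes, coprime (GCD = 1)


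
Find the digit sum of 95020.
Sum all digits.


9 + 5 + 0 + 2 + 0 = 16


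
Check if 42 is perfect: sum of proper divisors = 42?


Proper divisors of 42: 1, 2, 3, 6, 7, 14, 21
Sum = 1 + 2 + 3 + 6 + 7 + 14 + 21 = 54

No, 42 is not perfect (54 ≠ 42)


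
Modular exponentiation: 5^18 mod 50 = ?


5^1 mod 50 = 5
5^2 mod 50 = 25
5^3 mod 50 = 25
5^4 mod 50 = 25
5^5 mod 50 = 25
5^6 mod 50 = 25
5^7 mod 50 = 25
5^8 mod 50 = 25
5^9 mod 50 = 25
5^10 mod 50 = 25
5^11 mod 50 = 25
5^12 mod 50 = 25
5^13 mod 50 = 25
5^14 mod 50 = 25
5^15 mod 50 = 25
5^16 mod 50 = 25
5^17 mod 50 = 25
5^18 mod 50 = 25


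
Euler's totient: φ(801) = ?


801 = 3^2 × 89
Prime factors: 3, 89
φ(801) = 801 × (1-1/3) × (1-1/89)
= 801 × 2/3 × 88/89 = 528

φ(801) = 528


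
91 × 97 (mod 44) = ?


91 × 97 = 8827
8827 mod 44 = 27


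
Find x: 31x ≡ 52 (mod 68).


GCD(31, 68) = 1, unique solution
a^(-1) mod 68 = 11
x = 11 * 52 mod 68 = 28

x ≡ 28 (mod 68)


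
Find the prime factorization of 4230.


4230 / 2 = 2115
2115 / 3 = 705
705 / 3 = 235
235 / 5 = 47
47 / 47 = 1
4230 = 2 × 3^2 × 5 × 47


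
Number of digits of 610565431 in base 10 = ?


610565431 has 9 digits in base 10
floor(log10(610565431)) + 1 = floor(8.7857) + 1 = 9

9 digits (base 10)


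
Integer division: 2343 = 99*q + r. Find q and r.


2343 = 99 * 23 + 66
Check: 2277 + 66 = 2343

q = 23, r = 66


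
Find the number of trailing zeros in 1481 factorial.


floor(1481/5) = 296
floor(1481/25) = 59
floor(1481/125) = 11
floor(1481/625) = 2
Total = 368

368 trailing zeros


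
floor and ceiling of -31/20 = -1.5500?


-31/20 = -1.5500
floor = -2
ceil = -1

floor = -2, ceil = -1


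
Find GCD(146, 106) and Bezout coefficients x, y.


Tabular extended Euclidean (each row: r = 146*s + 106*t):
r=146, s=1, t=0
r=106, s=0, t=1
q=1: r=40, s=1, t=-1   [146*(1) + 106*(-1) = 40]
q=2: r=26, s=-2, t=3   [146*(-2) + 106*(3) = 26]
q=1: r=14, s=3, t=-4   [146*(3) + 106*(-4) = 14]
q=1: r=12, s=-5, t=7   [146*(-5) + 106*(7) = 12]
q=1: r=2, s=8, t=-11   [146*(8) + 106*(-11) = 2]
q=6: r=0, s=-53, t=73   [146*(-53) + 106*(73) = 0]
GCD = 2; from the row with r=2: x=8, y=-11
Check: 146*(8) + 106*(-11) = 1168 - 1166 = 2

GCD = 2, x = 8, y = -11


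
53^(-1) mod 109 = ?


Use the extended Euclidean algorithm on (109, 53); each row r = 109*s + 53*t:
r=109, s=1, t=0
r=53, s=0, t=1
q=2: r=3, s=1, t=-2   [109*(1) + 53*(-2) = 3]
q=17: r=2, s=-17, t=35   [109*(-17) + 53*(35) = 2]
q=1: r=1, s=18, t=-37   [109*(18) + 53*(-37) = 1]
q=2: r=0, s=-53, t=109   [109*(-53) + 53*(109) = 0]
GCD = 1 with t = -37, so 53*(-37) ≡ 1 (mod 109)
Inverse = -37 mod 109 = 72
Check: 53 * 72 = 3816 ≡ 1 (mod 109)

53^(-1) ≡ 72 (mod 109)


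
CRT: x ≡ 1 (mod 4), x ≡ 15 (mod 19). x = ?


M = 4*19 = 76
M1 = M/4 = 19, M2 = M/19 = 4
M1^(-1) mod 4 = 3, M2^(-1) mod 19 = 5
x = 1*19*3 + 15*4*5 = 357
357 mod 76 = 53
Check: 53 mod 4 = 1 ✓, 53 mod 19 = 15 ✓

x ≡ 53 (mod 76)


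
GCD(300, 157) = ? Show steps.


300 = 1 * 157 + 143
157 = 1 * 143 + 14
143 = 10 * 14 + 3
14 = 4 * 3 + 2
3 = 1 * 2 + 1
2 = 2 * 1 + 0
GCD = 1


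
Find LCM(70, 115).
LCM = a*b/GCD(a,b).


GCD(70, 115) = 5
LCM = 70*115/5 = 8050/5 = 1610

LCM = 1610


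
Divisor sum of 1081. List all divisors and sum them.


Divisors of 1081: 1, 23, 47, 1081
Sum = 1 + 23 + 47 + 1081 = 1152

σ(1081) = 1152


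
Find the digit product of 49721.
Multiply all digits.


4 × 9 × 7 × 2 × 1 = 504


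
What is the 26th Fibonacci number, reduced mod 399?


F(k) mod 399 for k=1..26:
1, 1, 2, 3, 5, 8, 13, 21, 34, 55, 89, 144, 233, 377, 211, 189, 1, 190, 191, 381, 173, 155, 328, 84, 13, 97
F(26) mod 399 = 97


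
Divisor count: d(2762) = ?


2762 = 2^1 × 1381^1
d(2762) = (1+1) × (1+1) = 4

4 divisors


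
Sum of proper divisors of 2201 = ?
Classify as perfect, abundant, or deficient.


Proper divisors: 1, 31, 71
Sum = 1 + 31 + 71 = 103
103 < 2201 → deficient

s(2201) = 103 (deficient)


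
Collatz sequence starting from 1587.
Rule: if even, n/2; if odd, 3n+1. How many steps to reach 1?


1587 → 4762 → 2381 → 7144 → 3572 → 1786 → 893 → 2680 → 1340 → 670 → 335 → 1006 → 503 → 1510 → 755 → 2266 → 1133 → 3400 → 1700 → 850 → 425 → 1276 → 638 → 319 → 958 → 479 → 1438 → 719 → 2158 → 1079 → 3238 → 1619 → 4858 → 2429 → 7288 → 3644 → 1822 → 911 → 2734 → 1367 → 4102 → 2051 → 6154 → 3077 → 9232 → 4616 → 2308 → 1154 → 577 → 1732 → 866 → 433 → 1300 → 650 → 325 → 976 → 488 → 244 → 122 → 61 → 184 → 92 → 46 → 23 → 70 → 35 → 106 → 53 → 160 → 80 → 40 → 20 → 10 → 5 → 16 → 8 → 4 → 2 → 1
Total steps = 78

78 steps


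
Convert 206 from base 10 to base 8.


206 (base 10) = 206 (decimal)
206 (decimal) = 316 (base 8)


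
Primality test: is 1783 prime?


Check divisors up to sqrt(1783) = 42.2256
No divisors found.
1783 is prime.

Yes, 1783 is prime


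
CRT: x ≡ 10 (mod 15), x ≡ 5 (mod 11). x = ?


M = 15*11 = 165
M1 = M/15 = 11, M2 = M/11 = 15
M1^(-1) mod 15 = 11, M2^(-1) mod 11 = 3
x = 10*11*11 + 5*15*3 = 1435
1435 mod 165 = 115
Check: 115 mod 15 = 10 ✓, 115 mod 11 = 5 ✓

x ≡ 115 (mod 165)


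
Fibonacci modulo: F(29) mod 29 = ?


F(k) mod 29 for k=1..29:
1, 1, 2, 3, 5, 8, 13, 21, 5, 26, 2, 28, 1, 0, 1, 1, 2, 3, 5, 8, 13, 21, 5, 26, 2, 28, 1, 0, 1
F(29) mod 29 = 1


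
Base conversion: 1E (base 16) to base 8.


1E (base 16) = 30 (decimal)
30 (decimal) = 36 (base 8)


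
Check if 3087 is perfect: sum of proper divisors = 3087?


Proper divisors of 3087: 1, 3, 7, 9, 21, 49, 63, 147, 343, 441, 1029
Sum = 1 + 3 + 7 + 9 + 21 + 49 + 63 + 147 + 343 + 441 + 1029 = 2113

No, 3087 is not perfect (2113 ≠ 3087)


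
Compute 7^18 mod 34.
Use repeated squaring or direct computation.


7^1 mod 34 = 7
7^2 mod 34 = 15
7^3 mod 34 = 3
7^4 mod 34 = 21
7^5 mod 34 = 11
7^6 mod 34 = 9
7^7 mod 34 = 29
7^8 mod 34 = 33
7^9 mod 34 = 27
7^10 mod 34 = 19
7^11 mod 34 = 31
7^12 mod 34 = 13
7^13 mod 34 = 23
7^14 mod 34 = 25
7^15 mod 34 = 5
7^16 mod 34 = 1
7^17 mod 34 = 7
7^18 mod 34 = 15


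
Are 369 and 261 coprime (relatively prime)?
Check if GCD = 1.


Euclidean algorithm:
369 = 1 * 261 + 108
261 = 2 * 108 + 45
108 = 2 * 45 + 18
45 = 2 * 18 + 9
18 = 2 * 9 + 0
GCD(369, 261) = 9

No, not coprime (GCD = 9)


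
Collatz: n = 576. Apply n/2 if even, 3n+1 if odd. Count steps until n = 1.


576 → 288 → 144 → 72 → 36 → 18 → 9 → 28 → 14 → 7 → 22 → 11 → 34 → 17 → 52 → 26 → 13 → 40 → 20 → 10 → 5 → 16 → 8 → 4 → 2 → 1
Total steps = 25

25 steps


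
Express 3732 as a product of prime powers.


3732 / 2 = 1866
1866 / 2 = 933
933 / 3 = 311
311 / 311 = 1
3732 = 2^2 × 3 × 311


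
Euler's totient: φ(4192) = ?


4192 = 2^5 × 131
Prime factors: 2, 131
φ(4192) = 4192 × (1-1/2) × (1-1/131)
= 4192 × 1/2 × 130/131 = 2080

φ(4192) = 2080


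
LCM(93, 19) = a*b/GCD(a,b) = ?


GCD(93, 19) = 1
LCM = 93*19/1 = 1767/1 = 1767

LCM = 1767


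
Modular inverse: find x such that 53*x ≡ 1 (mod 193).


Use the extended Euclidean algorithm on (193, 53); each row r = 193*s + 53*t:
r=193, s=1, t=0
r=53, s=0, t=1
q=3: r=34, s=1, t=-3   [193*(1) + 53*(-3) = 34]
q=1: r=19, s=-1, t=4   [193*(-1) + 53*(4) = 19]
q=1: r=15, s=2, t=-7   [193*(2) + 53*(-7) = 15]
q=1: r=4, s=-3, t=11   [193*(-3) + 53*(11) = 4]
q=3: r=3, s=11, t=-40   [193*(11) + 53*(-40) = 3]
q=1: r=1, s=-14, t=51   [193*(-14) + 53*(51) = 1]
q=3: r=0, s=53, t=-193   [193*(53) + 53*(-193) = 0]
GCD = 1 with t = 51, so 53*(51) ≡ 1 (mod 193)
Inverse = 51 mod 193 = 51
Check: 53 * 51 = 2703 ≡ 1 (mod 193)

53^(-1) ≡ 51 (mod 193)


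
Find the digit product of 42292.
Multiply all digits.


4 × 2 × 2 × 9 × 2 = 288


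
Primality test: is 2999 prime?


Check divisors up to sqrt(2999) = 54.7631
No divisors found.
2999 is prime.

Yes, 2999 is prime


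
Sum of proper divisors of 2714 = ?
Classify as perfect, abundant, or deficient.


Proper divisors: 1, 2, 23, 46, 59, 118, 1357
Sum = 1 + 2 + 23 + 46 + 59 + 118 + 1357 = 1606
1606 < 2714 → deficient

s(2714) = 1606 (deficient)


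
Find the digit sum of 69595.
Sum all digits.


6 + 9 + 5 + 9 + 5 = 34


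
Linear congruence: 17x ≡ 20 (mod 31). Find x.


GCD(17, 31) = 1, unique solution
a^(-1) mod 31 = 11
x = 11 * 20 mod 31 = 3

x ≡ 3 (mod 31)


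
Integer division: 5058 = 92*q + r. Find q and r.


5058 = 92 * 54 + 90
Check: 4968 + 90 = 5058

q = 54, r = 90


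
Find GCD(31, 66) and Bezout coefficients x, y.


Tabular extended Euclidean (each row: r = 31*s + 66*t):
r=31, s=1, t=0
r=66, s=0, t=1
q=0: r=31, s=1, t=0   [31*(1) + 66*(0) = 31]
q=2: r=4, s=-2, t=1   [31*(-2) + 66*(1) = 4]
q=7: r=3, s=15, t=-7   [31*(15) + 66*(-7) = 3]
q=1: r=1, s=-17, t=8   [31*(-17) + 66*(8) = 1]
q=3: r=0, s=66, t=-31   [31*(66) + 66*(-31) = 0]
GCD = 1; from the row with r=1: x=-17, y=8
Check: 31*(-17) + 66*(8) = -527 + 528 = 1

GCD = 1, x = -17, y = 8


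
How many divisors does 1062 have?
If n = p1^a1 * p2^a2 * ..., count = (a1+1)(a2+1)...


1062 = 2^1 × 3^2 × 59^1
d(1062) = (1+1) × (2+1) × (1+1) = 12

12 divisors


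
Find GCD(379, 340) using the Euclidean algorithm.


379 = 1 * 340 + 39
340 = 8 * 39 + 28
39 = 1 * 28 + 11
28 = 2 * 11 + 6
11 = 1 * 6 + 5
6 = 1 * 5 + 1
5 = 5 * 1 + 0
GCD = 1


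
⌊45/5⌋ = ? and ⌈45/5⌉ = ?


45/5 = 9.0000
floor = 9
ceil = 9

floor = 9, ceil = 9


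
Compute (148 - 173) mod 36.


148 - 173 = -25
-25 mod 36 = 11


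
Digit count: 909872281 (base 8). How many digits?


909872281 in base 8 = 6616706231
Number of digits = 10

10 digits (base 8)


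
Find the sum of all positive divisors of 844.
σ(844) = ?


Divisors of 844: 1, 2, 4, 211, 422, 844
Sum = 1 + 2 + 4 + 211 + 422 + 844 = 1484

σ(844) = 1484


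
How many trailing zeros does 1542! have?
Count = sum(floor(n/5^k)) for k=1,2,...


floor(1542/5) = 308
floor(1542/25) = 61
floor(1542/125) = 12
floor(1542/625) = 2
Total = 383

383 trailing zeros


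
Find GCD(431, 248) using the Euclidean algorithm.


431 = 1 * 248 + 183
248 = 1 * 183 + 65
183 = 2 * 65 + 53
65 = 1 * 53 + 12
53 = 4 * 12 + 5
12 = 2 * 5 + 2
5 = 2 * 2 + 1
2 = 2 * 1 + 0
GCD = 1


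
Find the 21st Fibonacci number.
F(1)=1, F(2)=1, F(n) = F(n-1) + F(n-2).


Sequence: 1, 1, 2, 3, 5, 8, 13, 21, 34, 55, 89, 144, 233, 377, 610, 987, 1597, 2584, 4181, 6765, 10946
F(21) = 10946


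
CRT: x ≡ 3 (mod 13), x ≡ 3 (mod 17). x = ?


M = 13*17 = 221
M1 = M/13 = 17, M2 = M/17 = 13
M1^(-1) mod 13 = 10, M2^(-1) mod 17 = 4
x = 3*17*10 + 3*13*4 = 666
666 mod 221 = 3
Check: 3 mod 13 = 3 ✓, 3 mod 17 = 3 ✓

x ≡ 3 (mod 221)


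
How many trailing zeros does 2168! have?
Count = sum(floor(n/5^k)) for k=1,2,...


floor(2168/5) = 433
floor(2168/25) = 86
floor(2168/125) = 17
floor(2168/625) = 3
Total = 539

539 trailing zeros


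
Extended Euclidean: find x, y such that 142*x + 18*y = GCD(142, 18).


Tabular extended Euclidean (each row: r = 142*s + 18*t):
r=142, s=1, t=0
r=18, s=0, t=1
q=7: r=16, s=1, t=-7   [142*(1) + 18*(-7) = 16]
q=1: r=2, s=-1, t=8   [142*(-1) + 18*(8) = 2]
q=8: r=0, s=9, t=-71   [142*(9) + 18*(-71) = 0]
GCD = 2; from the row with r=2: x=-1, y=8
Check: 142*(-1) + 18*(8) = -142 + 144 = 2

GCD = 2, x = -1, y = 8


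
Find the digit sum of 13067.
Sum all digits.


1 + 3 + 0 + 6 + 7 = 17


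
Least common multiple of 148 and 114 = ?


GCD(148, 114) = 2
LCM = 148*114/2 = 16872/2 = 8436

LCM = 8436


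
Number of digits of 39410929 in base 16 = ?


39410929 in base 16 = 2595CF1
Number of digits = 7

7 digits (base 16)


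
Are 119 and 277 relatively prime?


Euclidean algorithm:
277 = 2 * 119 + 39
119 = 3 * 39 + 2
39 = 19 * 2 + 1
2 = 2 * 1 + 0
GCD(119, 277) = 1

Yes, coprime (GCD = 1)


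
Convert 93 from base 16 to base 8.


93 (base 16) = 147 (decimal)
147 (decimal) = 223 (base 8)


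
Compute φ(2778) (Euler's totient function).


2778 = 2 × 3 × 463
Prime factors: 2, 3, 463
φ(2778) = 2778 × (1-1/2) × (1-1/3) × (1-1/463)
= 2778 × 1/2 × 2/3 × 462/463 = 924

φ(2778) = 924


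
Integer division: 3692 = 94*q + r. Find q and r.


3692 = 94 * 39 + 26
Check: 3666 + 26 = 3692

q = 39, r = 26


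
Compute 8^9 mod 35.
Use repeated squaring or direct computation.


8^1 mod 35 = 8
8^2 mod 35 = 29
8^3 mod 35 = 22
8^4 mod 35 = 1
8^5 mod 35 = 8
8^6 mod 35 = 29
8^7 mod 35 = 22
8^8 mod 35 = 1
8^9 mod 35 = 8


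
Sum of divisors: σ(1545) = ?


Divisors of 1545: 1, 3, 5, 15, 103, 309, 515, 1545
Sum = 1 + 3 + 5 + 15 + 103 + 309 + 515 + 1545 = 2496

σ(1545) = 2496


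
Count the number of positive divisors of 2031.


2031 = 3^1 × 677^1
d(2031) = (1+1) × (1+1) = 4

4 divisors


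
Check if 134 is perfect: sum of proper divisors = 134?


Proper divisors of 134: 1, 2, 67
Sum = 1 + 2 + 67 = 70

No, 134 is not perfect (70 ≠ 134)


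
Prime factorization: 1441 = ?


1441 / 11 = 131
131 / 131 = 1
1441 = 11 × 131


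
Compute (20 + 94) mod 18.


20 + 94 = 114
114 mod 18 = 6


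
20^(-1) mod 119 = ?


Use the extended Euclidean algorithm on (119, 20); each row r = 119*s + 20*t:
r=119, s=1, t=0
r=20, s=0, t=1
q=5: r=19, s=1, t=-5   [119*(1) + 20*(-5) = 19]
q=1: r=1, s=-1, t=6   [119*(-1) + 20*(6) = 1]
q=19: r=0, s=20, t=-119   [119*(20) + 20*(-119) = 0]
GCD = 1 with t = 6, so 20*(6) ≡ 1 (mod 119)
Inverse = 6 mod 119 = 6
Check: 20 * 6 = 120 ≡ 1 (mod 119)

20^(-1) ≡ 6 (mod 119)


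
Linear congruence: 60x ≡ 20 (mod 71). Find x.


GCD(60, 71) = 1, unique solution
a^(-1) mod 71 = 58
x = 58 * 20 mod 71 = 24

x ≡ 24 (mod 71)


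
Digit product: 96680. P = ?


9 × 6 × 6 × 8 × 0 = 0


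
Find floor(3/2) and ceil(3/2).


3/2 = 1.5000
floor = 1
ceil = 2

floor = 1, ceil = 2


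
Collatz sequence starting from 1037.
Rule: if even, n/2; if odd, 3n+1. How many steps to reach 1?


1037 → 3112 → 1556 → 778 → 389 → 1168 → 584 → 292 → 146 → 73 → 220 → 110 → 55 → 166 → 83 → 250 → 125 → 376 → 188 → 94 → 47 → 142 → 71 → 214 → 107 → 322 → 161 → 484 → 242 → 121 → 364 → 182 → 91 → 274 → 137 → 412 → 206 → 103 → 310 → 155 → 466 → 233 → 700 → 350 → 175 → 526 → 263 → 790 → 395 → 1186 → 593 → 1780 → 890 → 445 → 1336 → 668 → 334 → 167 → 502 → 251 → 754 → 377 → 1132 → 566 → 283 → 850 → 425 → 1276 → 638 → 319 → 958 → 479 → 1438 → 719 → 2158 → 1079 → 3238 → 1619 → 4858 → 2429 → 7288 → 3644 → 1822 → 911 → 2734 → 1367 → 4102 → 2051 → 6154 → 3077 → 9232 → 4616 → 2308 → 1154 → 577 → 1732 → 866 → 433 → 1300 → 650 → 325 → 976 → 488 → 244 → 122 → 61 → 184 → 92 → 46 → 23 → 70 → 35 → 106 → 53 → 160 → 80 → 40 → 20 → 10 → 5 → 16 → 8 → 4 → 2 → 1
Total steps = 124

124 steps


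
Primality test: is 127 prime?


Check divisors up to sqrt(127) = 11.2694
No divisors found.
127 is prime.

Yes, 127 is prime


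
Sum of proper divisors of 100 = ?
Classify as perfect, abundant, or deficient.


Proper divisors: 1, 2, 4, 5, 10, 20, 25, 50
Sum = 1 + 2 + 4 + 5 + 10 + 20 + 25 + 50 = 117
117 > 100 → abundant

s(100) = 117 (abundant)


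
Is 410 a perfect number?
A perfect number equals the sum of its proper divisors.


Proper divisors of 410: 1, 2, 5, 10, 41, 82, 205
Sum = 1 + 2 + 5 + 10 + 41 + 82 + 205 = 346

No, 410 is not perfect (346 ≠ 410)


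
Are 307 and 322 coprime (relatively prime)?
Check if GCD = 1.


Euclidean algorithm:
322 = 1 * 307 + 15
307 = 20 * 15 + 7
15 = 2 * 7 + 1
7 = 7 * 1 + 0
GCD(307, 322) = 1

Yes, coprime (GCD = 1)


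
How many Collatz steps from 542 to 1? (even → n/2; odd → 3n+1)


542 → 271 → 814 → 407 → 1222 → 611 → 1834 → 917 → 2752 → 1376 → 688 → 344 → 172 → 86 → 43 → 130 → 65 → 196 → 98 → 49 → 148 → 74 → 37 → 112 → 56 → 28 → 14 → 7 → 22 → 11 → 34 → 17 → 52 → 26 → 13 → 40 → 20 → 10 → 5 → 16 → 8 → 4 → 2 → 1
Total steps = 43

43 steps


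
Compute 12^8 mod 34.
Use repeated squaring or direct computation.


12^1 mod 34 = 12
12^2 mod 34 = 8
12^3 mod 34 = 28
12^4 mod 34 = 30
12^5 mod 34 = 20
12^6 mod 34 = 2
12^7 mod 34 = 24
12^8 mod 34 = 16


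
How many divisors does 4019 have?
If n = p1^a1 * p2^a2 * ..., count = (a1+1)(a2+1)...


4019 = 4019^1
d(4019) = (1+1) = 2

2 divisors


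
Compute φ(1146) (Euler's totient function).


1146 = 2 × 3 × 191
Prime factors: 2, 3, 191
φ(1146) = 1146 × (1-1/2) × (1-1/3) × (1-1/191)
= 1146 × 1/2 × 2/3 × 190/191 = 380

φ(1146) = 380


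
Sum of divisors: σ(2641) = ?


Divisors of 2641: 1, 19, 139, 2641
Sum = 1 + 19 + 139 + 2641 = 2800

σ(2641) = 2800


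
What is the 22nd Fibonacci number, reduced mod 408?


F(k) mod 408 for k=1..22:
1, 1, 2, 3, 5, 8, 13, 21, 34, 55, 89, 144, 233, 377, 202, 171, 373, 136, 101, 237, 338, 167
F(22) mod 408 = 167


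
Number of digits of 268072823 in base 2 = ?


268072823 in base 2 = 1111111110100111011101110111
Number of digits = 28

28 digits (base 2)


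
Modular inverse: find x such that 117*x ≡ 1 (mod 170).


Use the extended Euclidean algorithm on (170, 117); each row r = 170*s + 117*t:
r=170, s=1, t=0
r=117, s=0, t=1
q=1: r=53, s=1, t=-1   [170*(1) + 117*(-1) = 53]
q=2: r=11, s=-2, t=3   [170*(-2) + 117*(3) = 11]
q=4: r=9, s=9, t=-13   [170*(9) + 117*(-13) = 9]
q=1: r=2, s=-11, t=16   [170*(-11) + 117*(16) = 2]
q=4: r=1, s=53, t=-77   [170*(53) + 117*(-77) = 1]
q=2: r=0, s=-117, t=170   [170*(-117) + 117*(170) = 0]
GCD = 1 with t = -77, so 117*(-77) ≡ 1 (mod 170)
Inverse = -77 mod 170 = 93
Check: 117 * 93 = 10881 ≡ 1 (mod 170)

117^(-1) ≡ 93 (mod 170)


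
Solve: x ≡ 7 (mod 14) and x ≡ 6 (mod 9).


M = 14*9 = 126
M1 = M/14 = 9, M2 = M/9 = 14
M1^(-1) mod 14 = 11, M2^(-1) mod 9 = 2
x = 7*9*11 + 6*14*2 = 861
861 mod 126 = 105
Check: 105 mod 14 = 7 ✓, 105 mod 9 = 6 ✓

x ≡ 105 (mod 126)


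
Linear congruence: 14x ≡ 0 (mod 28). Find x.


GCD(14, 28) = 14 divides 0
Divide: 1x ≡ 0 (mod 2)
x ≡ 0 (mod 2)


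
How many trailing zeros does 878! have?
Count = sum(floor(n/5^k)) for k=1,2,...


floor(878/5) = 175
floor(878/25) = 35
floor(878/125) = 7
floor(878/625) = 1
Total = 218

218 trailing zeros


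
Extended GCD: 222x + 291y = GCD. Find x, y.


Tabular extended Euclidean (each row: r = 222*s + 291*t):
r=222, s=1, t=0
r=291, s=0, t=1
q=0: r=222, s=1, t=0   [222*(1) + 291*(0) = 222]
q=1: r=69, s=-1, t=1   [222*(-1) + 291*(1) = 69]
q=3: r=15, s=4, t=-3   [222*(4) + 291*(-3) = 15]
q=4: r=9, s=-17, t=13   [222*(-17) + 291*(13) = 9]
q=1: r=6, s=21, t=-16   [222*(21) + 291*(-16) = 6]
q=1: r=3, s=-38, t=29   [222*(-38) + 291*(29) = 3]
q=2: r=0, s=97, t=-74   [222*(97) + 291*(-74) = 0]
GCD = 3; from the row with r=3: x=-38, y=29
Check: 222*(-38) + 291*(29) = -8436 + 8439 = 3

GCD = 3, x = -38, y = 29


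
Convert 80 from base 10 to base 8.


80 (base 10) = 80 (decimal)
80 (decimal) = 120 (base 8)


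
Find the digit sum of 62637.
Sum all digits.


6 + 2 + 6 + 3 + 7 = 24


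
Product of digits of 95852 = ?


9 × 5 × 8 × 5 × 2 = 3600


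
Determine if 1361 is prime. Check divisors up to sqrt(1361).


Check divisors up to sqrt(1361) = 36.8917
No divisors found.
1361 is prime.

Yes, 1361 is prime


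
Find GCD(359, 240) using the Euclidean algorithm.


359 = 1 * 240 + 119
240 = 2 * 119 + 2
119 = 59 * 2 + 1
2 = 2 * 1 + 0
GCD = 1


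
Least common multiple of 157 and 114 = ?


GCD(157, 114) = 1
LCM = 157*114/1 = 17898/1 = 17898

LCM = 17898


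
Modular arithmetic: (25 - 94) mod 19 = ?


25 - 94 = -69
-69 mod 19 = 7


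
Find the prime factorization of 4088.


4088 / 2 = 2044
2044 / 2 = 1022
1022 / 2 = 511
511 / 7 = 73
73 / 73 = 1
4088 = 2^3 × 7 × 73


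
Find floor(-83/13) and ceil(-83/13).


-83/13 = -6.3846
floor = -7
ceil = -6

floor = -7, ceil = -6


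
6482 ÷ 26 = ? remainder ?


6482 = 26 * 249 + 8
Check: 6474 + 8 = 6482

q = 249, r = 8


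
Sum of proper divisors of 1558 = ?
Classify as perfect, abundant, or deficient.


Proper divisors: 1, 2, 19, 38, 41, 82, 779
Sum = 1 + 2 + 19 + 38 + 41 + 82 + 779 = 962
962 < 1558 → deficient

s(1558) = 962 (deficient)


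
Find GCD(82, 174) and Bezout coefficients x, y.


Tabular extended Euclidean (each row: r = 82*s + 174*t):
r=82, s=1, t=0
r=174, s=0, t=1
q=0: r=82, s=1, t=0   [82*(1) + 174*(0) = 82]
q=2: r=10, s=-2, t=1   [82*(-2) + 174*(1) = 10]
q=8: r=2, s=17, t=-8   [82*(17) + 174*(-8) = 2]
q=5: r=0, s=-87, t=41   [82*(-87) + 174*(41) = 0]
GCD = 2; from the row with r=2: x=17, y=-8
Check: 82*(17) + 174*(-8) = 1394 - 1392 = 2

GCD = 2, x = 17, y = -8


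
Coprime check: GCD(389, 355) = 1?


Euclidean algorithm:
389 = 1 * 355 + 34
355 = 10 * 34 + 15
34 = 2 * 15 + 4
15 = 3 * 4 + 3
4 = 1 * 3 + 1
3 = 3 * 1 + 0
GCD(389, 355) = 1

Yes, coprime (GCD = 1)


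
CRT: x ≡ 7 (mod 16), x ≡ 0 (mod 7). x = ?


M = 16*7 = 112
M1 = M/16 = 7, M2 = M/7 = 16
M1^(-1) mod 16 = 7, M2^(-1) mod 7 = 4
x = 7*7*7 + 0*16*4 = 343
343 mod 112 = 7
Check: 7 mod 16 = 7 ✓, 7 mod 7 = 0 ✓

x ≡ 7 (mod 112)


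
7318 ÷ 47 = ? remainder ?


7318 = 47 * 155 + 33
Check: 7285 + 33 = 7318

q = 155, r = 33


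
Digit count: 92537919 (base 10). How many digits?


92537919 has 8 digits in base 10
floor(log10(92537919)) + 1 = floor(7.9663) + 1 = 8

8 digits (base 10)


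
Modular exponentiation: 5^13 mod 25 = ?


5^1 mod 25 = 5
5^2 mod 25 = 0
5^3 mod 25 = 0
5^4 mod 25 = 0
5^5 mod 25 = 0
5^6 mod 25 = 0
5^7 mod 25 = 0
5^8 mod 25 = 0
5^9 mod 25 = 0
5^10 mod 25 = 0
5^11 mod 25 = 0
5^12 mod 25 = 0
5^13 mod 25 = 0


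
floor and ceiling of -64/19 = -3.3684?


-64/19 = -3.3684
floor = -4
ceil = -3

floor = -4, ceil = -3


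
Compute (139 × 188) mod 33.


139 × 188 = 26132
26132 mod 33 = 29


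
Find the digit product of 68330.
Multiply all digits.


6 × 8 × 3 × 3 × 0 = 0


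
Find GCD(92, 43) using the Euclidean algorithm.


92 = 2 * 43 + 6
43 = 7 * 6 + 1
6 = 6 * 1 + 0
GCD = 1


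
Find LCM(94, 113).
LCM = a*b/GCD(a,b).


GCD(94, 113) = 1
LCM = 94*113/1 = 10622/1 = 10622

LCM = 10622


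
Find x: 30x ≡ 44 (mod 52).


GCD(30, 52) = 2 divides 44
Divide: 15x ≡ 22 (mod 26)
x ≡ 24 (mod 26)


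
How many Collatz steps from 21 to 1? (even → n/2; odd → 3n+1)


21 → 64 → 32 → 16 → 8 → 4 → 2 → 1
Total steps = 7

7 steps


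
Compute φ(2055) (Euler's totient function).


2055 = 3 × 5 × 137
Prime factors: 3, 5, 137
φ(2055) = 2055 × (1-1/3) × (1-1/5) × (1-1/137)
= 2055 × 2/3 × 4/5 × 136/137 = 1088

φ(2055) = 1088


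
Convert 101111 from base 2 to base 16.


101111 (base 2) = 47 (decimal)
47 (decimal) = 2F (base 16)


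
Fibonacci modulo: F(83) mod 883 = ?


F(k) mod 883 for k=1..83:
1, 1, 2, 3, 5, 8, 13, 21, 34, 55, 89, 144, 233, 377, 610, 104, 714, 818, 649, 584, 350, 51, 401, 452, 853, 422, 392, 814, 323, 254, 577, 831, 525, 473, 115, 588, 703, 408, 228, 636, 864, 617, 598, 332, 47, 379, 426, 805, 348, 270, 618, 5, 623, 628, 368, 113, 481, 594, 192, 786, 95, 881, 93, 91, 184, 275, 459, 734, 310, 161, 471, 632, 220, 852, 189, 158, 347, 505, 852, 474, 443, 34, 477
F(83) mod 883 = 477


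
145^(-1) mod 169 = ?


Use the extended Euclidean algorithm on (169, 145); each row r = 169*s + 145*t:
r=169, s=1, t=0
r=145, s=0, t=1
q=1: r=24, s=1, t=-1   [169*(1) + 145*(-1) = 24]
q=6: r=1, s=-6, t=7   [169*(-6) + 145*(7) = 1]
q=24: r=0, s=145, t=-169   [169*(145) + 145*(-169) = 0]
GCD = 1 with t = 7, so 145*(7) ≡ 1 (mod 169)
Inverse = 7 mod 169 = 7
Check: 145 * 7 = 1015 ≡ 1 (mod 169)

145^(-1) ≡ 7 (mod 169)


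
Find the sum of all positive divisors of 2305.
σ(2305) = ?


Divisors of 2305: 1, 5, 461, 2305
Sum = 1 + 5 + 461 + 2305 = 2772

σ(2305) = 2772


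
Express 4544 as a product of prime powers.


4544 / 2 = 2272
2272 / 2 = 1136
1136 / 2 = 568
568 / 2 = 284
284 / 2 = 142
142 / 2 = 71
71 / 71 = 1
4544 = 2^6 × 71


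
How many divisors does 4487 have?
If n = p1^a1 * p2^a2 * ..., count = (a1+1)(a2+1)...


4487 = 7^1 × 641^1
d(4487) = (1+1) × (1+1) = 4

4 divisors


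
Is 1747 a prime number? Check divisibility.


Check divisors up to sqrt(1747) = 41.7971
No divisors found.
1747 is prime.

Yes, 1747 is prime


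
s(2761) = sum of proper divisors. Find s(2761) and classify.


Proper divisors: 1, 11, 251
Sum = 1 + 11 + 251 = 263
263 < 2761 → deficient

s(2761) = 263 (deficient)
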